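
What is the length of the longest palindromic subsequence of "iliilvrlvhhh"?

4

Using dp[i][j] = 2 + dp[i+1][j−1] if the ends match, else max(dp[i+1][j], dp[i][j−1]):
dp[1][12] = 4. A witness is liil at positions 2,3,4,8.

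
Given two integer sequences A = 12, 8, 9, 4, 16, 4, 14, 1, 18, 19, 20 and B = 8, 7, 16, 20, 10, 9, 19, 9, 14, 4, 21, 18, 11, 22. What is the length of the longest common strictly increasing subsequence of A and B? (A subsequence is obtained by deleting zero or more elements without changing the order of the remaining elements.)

4

A longest common strictly increasing subsequence is 8, 9, 14, 18 (length 4); it appears in order in both A and B, and no longer such subsequence exists.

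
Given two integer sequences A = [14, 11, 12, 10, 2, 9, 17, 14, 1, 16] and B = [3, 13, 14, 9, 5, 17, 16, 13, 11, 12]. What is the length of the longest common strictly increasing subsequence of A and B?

2

A longest common strictly increasing subsequence is 14, 17 (length 2); it appears in order in both A and B, and no longer such subsequence exists.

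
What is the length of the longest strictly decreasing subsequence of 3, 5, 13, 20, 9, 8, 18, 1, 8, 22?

4

Let dp[i] be the longest decreasing subsequence ending at position i. Then dp = [1, 1, 1, 1, 2, 3, 2, 4, 3, 1].
The maximum is 4; one witness is 13, 9, 8, 1 at positions 3,5,6,8.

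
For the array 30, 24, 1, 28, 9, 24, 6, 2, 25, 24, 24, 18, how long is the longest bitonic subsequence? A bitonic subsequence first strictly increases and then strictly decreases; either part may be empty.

Let inc[i] be the LIS ending at i and dec[i] the longest strictly decreasing subsequence starting at i. inc = [1, 1, 1, 2, 2, 3, 2, 2, 4, 3, 3, 3], dec = [5, 4, 1, 4, 3, 3, 2, 1, 3, 2, 2, 1].
max_i inc[i]+dec[i]−1 = 6, with one witness 1, 9, 24, 25, 24, 18.

6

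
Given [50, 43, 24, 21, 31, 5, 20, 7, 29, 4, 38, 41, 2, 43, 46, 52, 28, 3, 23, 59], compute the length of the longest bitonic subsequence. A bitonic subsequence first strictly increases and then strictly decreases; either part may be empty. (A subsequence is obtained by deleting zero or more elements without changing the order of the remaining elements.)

One longest bitonic subsequence is 5, 20, 29, 38, 41, 43, 46, 52, 28, 23 (positions 6,7,9,11,12,14,15,16,17,19): it rises to 52 then falls. Length 10 is optimal.

10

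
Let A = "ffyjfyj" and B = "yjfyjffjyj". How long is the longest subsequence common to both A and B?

6

Backtracking the LCS table gives one alignment: f (A2,B3) → y (A3,B4) → j (A4,B5) → f (A5,B7) → y (A6,B9) → j (A7,B10).
So the longest common subsequence has length 6.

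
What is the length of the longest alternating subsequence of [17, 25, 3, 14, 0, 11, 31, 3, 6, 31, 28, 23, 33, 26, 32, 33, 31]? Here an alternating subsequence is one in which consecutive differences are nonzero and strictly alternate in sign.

Track the best alternating length ending on an up-step vs a down-step at each position: up/down = 1/1, 2/1, 1/3, 4/3, 1/5, 6/5, 6/1, 6/7, 8/7, 8/1, 8/9, 8/9, 10/1, 10/11, 12/11, 12/1, 12/13.
The maximum over both is 13; one such subsequence is 17, 25, 3, 14, 0, 11, 3, 31, 28, 33, 26, 32, 31.

13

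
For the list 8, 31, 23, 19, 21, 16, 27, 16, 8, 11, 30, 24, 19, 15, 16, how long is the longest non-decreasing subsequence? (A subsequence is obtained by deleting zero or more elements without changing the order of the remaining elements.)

5

Let dp[i] be the longest non-decreasing subsequence ending at position i. Then dp = [1, 2, 2, 2, 3, 2, 4, 3, 2, 3, 5, 4, 4, 4, 5].
The maximum is 5; one witness is 8, 19, 21, 27, 30 at positions 1,4,5,7,11.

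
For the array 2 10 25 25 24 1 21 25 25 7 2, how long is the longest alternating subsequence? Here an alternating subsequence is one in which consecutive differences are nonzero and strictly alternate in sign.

Track the best alternating length ending on an up-step vs a down-step at each position: up/down = 1/1, 2/1, 2/1, 2/1, 2/3, 1/3, 4/3, 4/1, 4/1, 4/5, 4/5.
The maximum over both is 5; one such subsequence is 2, 10, 1, 21, 7.

5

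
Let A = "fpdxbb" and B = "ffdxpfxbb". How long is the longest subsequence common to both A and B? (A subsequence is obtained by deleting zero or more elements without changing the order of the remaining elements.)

5

Backtracking the LCS table gives one alignment: f (A1,B2) → p (A2,B5) → x (A4,B7) → b (A5,B8) → b (A6,B9).
So the longest common subsequence has length 5.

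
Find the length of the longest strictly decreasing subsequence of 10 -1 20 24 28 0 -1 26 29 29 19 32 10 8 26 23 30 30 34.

5

Let dp[i] be the longest decreasing subsequence ending at position i. Then dp = [1, 2, 1, 1, 1, 2, 3, 2, 1, 1, 3, 1, 4, 5, 2, 3, 2, 2, 1].
The maximum is 5; one witness is 28, 26, 19, 10, 8 at positions 5,8,11,13,14.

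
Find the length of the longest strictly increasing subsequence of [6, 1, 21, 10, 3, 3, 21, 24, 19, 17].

Scanning left to right, the best length ending at each element is: 6→1, 1→1, 21→2, 10→2, 3→2, 3→2, 21→3, 24→4, 19→3, 17→3.
So the longest increasing subsequence has length 4, e.g. 6, 10, 21, 24.

4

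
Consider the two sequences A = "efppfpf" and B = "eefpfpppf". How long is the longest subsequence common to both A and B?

Backtracking the LCS table gives one alignment: e (A1,B2) → f (A2,B5) → p (A3,B6) → p (A4,B7) → p (A6,B8) → f (A7,B9).
So the longest common subsequence has length 6.

6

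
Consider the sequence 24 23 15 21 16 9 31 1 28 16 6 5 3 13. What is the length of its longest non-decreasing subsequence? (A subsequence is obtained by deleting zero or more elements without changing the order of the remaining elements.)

Scanning left to right, the best length ending at each element is: 24→1, 23→1, 15→1, 21→2, 16→2, 9→1, 31→3, 1→1, 28→3, 16→3, 6→2, 5→2, 3→2, 13→3.
So the longest non-decreasing subsequence has length 3, e.g. 15, 21, 31.

3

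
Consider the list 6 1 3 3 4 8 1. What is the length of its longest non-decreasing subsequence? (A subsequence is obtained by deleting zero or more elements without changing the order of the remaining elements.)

5

One longest non-decreasing subsequence is 1, 3, 3, 4, 8 (positions 2,3,4,5,6), of length 5; no longer one exists.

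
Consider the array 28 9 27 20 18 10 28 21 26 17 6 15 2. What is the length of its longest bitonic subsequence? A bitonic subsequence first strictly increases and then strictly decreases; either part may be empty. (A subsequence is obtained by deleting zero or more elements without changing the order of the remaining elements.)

7

One longest bitonic subsequence is 28, 27, 20, 18, 17, 15, 2 (positions 1,3,4,5,10,12,13): it rises to 28 then falls. Length 7 is optimal.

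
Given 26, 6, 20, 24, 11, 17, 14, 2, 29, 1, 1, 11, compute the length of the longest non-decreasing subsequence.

4

One longest non-decreasing subsequence is 6, 20, 24, 29 (positions 2,3,4,9), of length 4; no longer one exists.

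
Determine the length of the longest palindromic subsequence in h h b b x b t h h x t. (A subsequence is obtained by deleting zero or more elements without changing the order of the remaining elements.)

7

Using dp[i][j] = 2 + dp[i+1][j−1] if the ends match, else max(dp[i+1][j], dp[i][j−1]):
dp[1][11] = 7. A witness is hhbxbhh at positions 1,2,4,5,6,8,9.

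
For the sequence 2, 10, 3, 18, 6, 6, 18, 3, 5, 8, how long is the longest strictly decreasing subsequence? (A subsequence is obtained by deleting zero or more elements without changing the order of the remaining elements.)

3

Let dp[i] be the longest decreasing subsequence ending at position i. Then dp = [1, 1, 2, 1, 2, 2, 1, 3, 3, 2].
The maximum is 3; one witness is 10, 6, 3 at positions 2,5,8.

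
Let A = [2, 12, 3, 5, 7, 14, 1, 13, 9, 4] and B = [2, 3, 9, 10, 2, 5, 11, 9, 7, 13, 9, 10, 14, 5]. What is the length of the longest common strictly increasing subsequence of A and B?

For each value that appears in both, track the longest common increasing run ending there.
The best achievable length is 5; one witness is 2, 3, 5, 7, 13 (A-positions 1,3,4,5,8, B-positions 1,2,6,9,10).

5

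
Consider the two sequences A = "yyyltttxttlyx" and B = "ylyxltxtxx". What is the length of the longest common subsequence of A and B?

7

A longest common subsequence is yylttxx (length 7); the LCS DP confirms no longer common subsequence exists.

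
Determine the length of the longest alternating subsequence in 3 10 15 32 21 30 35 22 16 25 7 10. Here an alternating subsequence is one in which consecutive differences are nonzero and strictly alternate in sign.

8

A longest alternating subsequence is 3, 32, 21, 30, 22, 25, 7, 10 (positions 1,4,5,6,8,10,11,12); its 7 consecutive differences strictly alternate in sign, and length 8 is optimal.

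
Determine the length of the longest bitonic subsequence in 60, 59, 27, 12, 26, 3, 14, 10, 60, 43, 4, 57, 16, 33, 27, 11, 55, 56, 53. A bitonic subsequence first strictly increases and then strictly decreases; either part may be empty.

7

Let inc[i] be the LIS ending at i and dec[i] the longest strictly decreasing subsequence starting at i. inc = [1, 1, 1, 1, 2, 1, 2, 2, 3, 3, 2, 4, 3, 4, 4, 3, 5, 6, 5], dec = [7, 6, 5, 3, 4, 1, 3, 2, 5, 4, 1, 4, 2, 3, 2, 1, 2, 2, 1].
max_i inc[i]+dec[i]−1 = 7, with one witness 60, 59, 27, 26, 14, 10, 4.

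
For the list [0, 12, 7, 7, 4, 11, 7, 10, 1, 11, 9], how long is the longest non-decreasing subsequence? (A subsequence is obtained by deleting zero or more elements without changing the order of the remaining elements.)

6

Scanning left to right, the best length ending at each element is: 0→1, 12→2, 7→2, 7→3, 4→2, 11→4, 7→4, 10→5, 1→2, 11→6, 9→5.
So the longest non-decreasing subsequence has length 6, e.g. 0, 7, 7, 7, 10, 11.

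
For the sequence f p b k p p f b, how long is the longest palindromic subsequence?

One longest palindromic subsequence is fpppf (positions 1,2,5,6,7); it reads the same forward and backward, and the interval DP gives dp[1][8] = 5.

5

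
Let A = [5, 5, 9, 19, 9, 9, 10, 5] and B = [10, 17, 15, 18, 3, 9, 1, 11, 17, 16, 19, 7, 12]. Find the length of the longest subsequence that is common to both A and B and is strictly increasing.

A longest common strictly increasing subsequence is 9, 19 (length 2); it appears in order in both A and B, and no longer such subsequence exists.

2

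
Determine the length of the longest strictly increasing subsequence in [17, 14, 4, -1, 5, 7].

3

One longest increasing subsequence is 4, 5, 7 (positions 3,5,6), of length 3; no longer one exists.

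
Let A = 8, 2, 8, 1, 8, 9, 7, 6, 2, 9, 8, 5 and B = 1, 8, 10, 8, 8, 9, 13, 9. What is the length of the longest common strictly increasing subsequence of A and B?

A longest common strictly increasing subsequence is 1, 8, 9 (length 3); it appears in order in both A and B, and no longer such subsequence exists.

3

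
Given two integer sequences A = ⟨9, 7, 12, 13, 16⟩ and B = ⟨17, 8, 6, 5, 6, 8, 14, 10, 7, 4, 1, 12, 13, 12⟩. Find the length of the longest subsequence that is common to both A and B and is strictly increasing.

3

For each value that appears in both, track the longest common increasing run ending there.
The best achievable length is 3; one witness is 7, 12, 13 (A-positions 2,3,4, B-positions 9,12,13).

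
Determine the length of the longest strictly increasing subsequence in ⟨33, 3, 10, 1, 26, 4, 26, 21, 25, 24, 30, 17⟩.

5

Let dp[i] be the longest increasing subsequence ending at position i. Then dp = [1, 1, 2, 1, 3, 2, 3, 3, 4, 4, 5, 3].
The maximum is 5; one witness is 3, 10, 21, 25, 30 at positions 2,3,8,9,11.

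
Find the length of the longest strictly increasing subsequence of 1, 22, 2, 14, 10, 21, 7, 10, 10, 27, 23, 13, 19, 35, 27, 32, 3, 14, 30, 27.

One longest increasing subsequence is 1, 2, 7, 10, 13, 19, 27, 32 (positions 1,3,7,8,12,13,15,16), of length 8; no longer one exists.

8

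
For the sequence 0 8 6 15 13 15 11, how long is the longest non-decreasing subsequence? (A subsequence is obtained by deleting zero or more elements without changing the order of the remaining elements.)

Scanning left to right, the best length ending at each element is: 0→1, 8→2, 6→2, 15→3, 13→3, 15→4, 11→3.
So the longest non-decreasing subsequence has length 4, e.g. 0, 8, 15, 15.

4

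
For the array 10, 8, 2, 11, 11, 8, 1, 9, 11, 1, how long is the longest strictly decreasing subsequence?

Let dp[i] be the longest decreasing subsequence ending at position i. Then dp = [1, 2, 3, 1, 1, 2, 4, 2, 1, 4].
The maximum is 4; one witness is 10, 8, 2, 1 at positions 1,2,3,7.

4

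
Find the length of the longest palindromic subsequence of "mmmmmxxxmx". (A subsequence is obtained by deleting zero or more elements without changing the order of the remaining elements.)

Using dp[i][j] = 2 + dp[i+1][j−1] if the ends match, else max(dp[i+1][j], dp[i][j−1]):
dp[1][10] = 6. A witness is mmmmmm at positions 1,2,3,4,5,9.

6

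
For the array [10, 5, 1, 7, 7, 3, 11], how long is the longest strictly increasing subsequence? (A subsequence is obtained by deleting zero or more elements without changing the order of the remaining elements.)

One longest increasing subsequence is 5, 7, 11 (positions 2,4,7), of length 3; no longer one exists.

3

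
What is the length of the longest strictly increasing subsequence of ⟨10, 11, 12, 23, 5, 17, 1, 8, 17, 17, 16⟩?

Scanning left to right, the best length ending at each element is: 10→1, 11→2, 12→3, 23→4, 5→1, 17→4, 1→1, 8→2, 17→4, 17→4, 16→4.
So the longest increasing subsequence has length 4, e.g. 10, 11, 12, 23.

4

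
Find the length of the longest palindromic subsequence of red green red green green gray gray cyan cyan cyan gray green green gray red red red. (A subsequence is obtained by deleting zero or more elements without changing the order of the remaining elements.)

One longest palindromic subsequence is red red green green gray cyan cyan cyan gray green green red red (positions 1,3,4,5,6,8,9,10,11,12,13,16,17); it reads the same forward and backward, and the interval DP gives dp[1][17] = 13.

13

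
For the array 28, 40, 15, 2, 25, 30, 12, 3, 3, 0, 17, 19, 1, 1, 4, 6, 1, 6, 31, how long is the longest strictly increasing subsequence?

Let dp[i] be the longest increasing subsequence ending at position i. Then dp = [1, 2, 1, 1, 2, 3, 2, 2, 2, 1, 3, 4, 2, 2, 3, 4, 2, 4, 5].
The maximum is 5; one witness is 2, 12, 17, 19, 31 at positions 4,7,11,12,19.

5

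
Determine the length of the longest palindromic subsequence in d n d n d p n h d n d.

9

One longest palindromic subsequence is dndnpndnd (positions 1,2,3,4,6,7,9,10,11); it reads the same forward and backward, and the interval DP gives dp[1][11] = 9.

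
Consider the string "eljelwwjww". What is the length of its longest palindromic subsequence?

One longest palindromic subsequence is wwjww (positions 6,7,8,9,10); it reads the same forward and backward, and the interval DP gives dp[1][10] = 5.

5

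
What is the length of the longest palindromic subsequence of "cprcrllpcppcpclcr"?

12

One longest palindromic subsequence is rclpcppcplcr (positions 3,4,6,8,9,10,11,12,13,15,16,17); it reads the same forward and backward, and the interval DP gives dp[1][17] = 12.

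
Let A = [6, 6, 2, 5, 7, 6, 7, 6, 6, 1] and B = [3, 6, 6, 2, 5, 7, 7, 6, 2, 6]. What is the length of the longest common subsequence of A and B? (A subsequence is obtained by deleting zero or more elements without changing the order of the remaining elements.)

Backtracking the LCS table gives one alignment: 6 (A1,B2) → 6 (A2,B3) → 2 (A3,B4) → 5 (A4,B5) → 7 (A5,B6) → 7 (A7,B7) → 6 (A8,B8) → 6 (A9,B10).
So the longest common subsequence has length 8.

8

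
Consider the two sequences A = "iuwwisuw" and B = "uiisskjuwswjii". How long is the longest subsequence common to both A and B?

Backtracking the LCS table gives one alignment: i (A1,B3) → u (A2,B8) → w (A3,B9) → w (A4,B11) → i (A5,B14).
So the longest common subsequence has length 5.

5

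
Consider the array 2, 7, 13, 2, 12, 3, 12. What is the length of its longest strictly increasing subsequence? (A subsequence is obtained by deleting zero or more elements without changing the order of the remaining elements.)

3

Let dp[i] be the longest increasing subsequence ending at position i. Then dp = [1, 2, 3, 1, 3, 2, 3].
The maximum is 3; one witness is 2, 7, 13 at positions 1,2,3.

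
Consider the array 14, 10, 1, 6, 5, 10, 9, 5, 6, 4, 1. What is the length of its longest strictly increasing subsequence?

One longest increasing subsequence is 1, 6, 10 (positions 3,4,6), of length 3; no longer one exists.

3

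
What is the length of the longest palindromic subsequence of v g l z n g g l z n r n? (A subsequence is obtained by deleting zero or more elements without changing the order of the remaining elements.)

4

One longest palindromic subsequence is nggn (positions 5,6,7,12); it reads the same forward and backward, and the interval DP gives dp[1][12] = 4.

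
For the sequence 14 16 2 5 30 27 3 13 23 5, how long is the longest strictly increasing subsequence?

Let dp[i] be the longest increasing subsequence ending at position i. Then dp = [1, 2, 1, 2, 3, 3, 2, 3, 4, 3].
The maximum is 4; one witness is 2, 5, 13, 23 at positions 3,4,8,9.

4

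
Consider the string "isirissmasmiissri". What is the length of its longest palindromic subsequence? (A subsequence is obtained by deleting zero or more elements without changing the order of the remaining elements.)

11

One longest palindromic subsequence is irssmsmssri (positions 1,4,6,7,8,10,11,14,15,16,17); it reads the same forward and backward, and the interval DP gives dp[1][17] = 11.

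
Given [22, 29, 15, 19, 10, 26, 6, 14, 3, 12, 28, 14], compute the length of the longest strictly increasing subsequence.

One longest increasing subsequence is 15, 19, 26, 28 (positions 3,4,6,11), of length 4; no longer one exists.

4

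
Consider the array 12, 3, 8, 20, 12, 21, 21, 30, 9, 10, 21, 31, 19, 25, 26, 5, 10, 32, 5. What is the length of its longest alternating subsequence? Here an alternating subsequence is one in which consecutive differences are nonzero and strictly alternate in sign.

Track the best alternating length ending on an up-step vs a down-step at each position: up/down = 1/1, 1/2, 3/2, 3/1, 3/4, 5/1, 5/1, 5/1, 3/6, 7/6, 7/6, 7/1, 7/8, 9/8, 9/8, 3/10, 11/10, 11/1, 3/12.
The maximum over both is 12; one such subsequence is 12, 3, 20, 12, 21, 9, 21, 19, 25, 5, 10, 5.

12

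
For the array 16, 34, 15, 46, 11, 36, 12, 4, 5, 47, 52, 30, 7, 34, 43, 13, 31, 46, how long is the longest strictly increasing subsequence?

Let dp[i] be the longest increasing subsequence ending at position i. Then dp = [1, 2, 1, 3, 1, 3, 2, 1, 2, 4, 5, 3, 3, 4, 5, 4, 5, 6].
The maximum is 6; one witness is 11, 12, 30, 34, 43, 46 at positions 5,7,12,14,15,18.

6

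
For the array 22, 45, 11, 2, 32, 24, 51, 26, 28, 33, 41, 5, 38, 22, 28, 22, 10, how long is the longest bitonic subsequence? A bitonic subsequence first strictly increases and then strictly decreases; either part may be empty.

10

Let inc[i] be the LIS ending at i and dec[i] the longest strictly decreasing subsequence starting at i. inc = [1, 2, 1, 1, 2, 2, 3, 3, 4, 5, 6, 2, 6, 3, 4, 3, 3], dec = [3, 6, 2, 1, 4, 3, 6, 3, 3, 4, 5, 1, 4, 2, 3, 2, 1].
max_i inc[i]+dec[i]−1 = 10, with one witness 22, 24, 26, 28, 33, 41, 38, 28, 22, 10.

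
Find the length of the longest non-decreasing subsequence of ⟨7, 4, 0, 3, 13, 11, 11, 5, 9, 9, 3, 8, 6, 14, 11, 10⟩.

Let dp[i] be the longest non-decreasing subsequence ending at position i. Then dp = [1, 1, 1, 2, 3, 3, 4, 3, 4, 5, 3, 4, 4, 6, 6, 6].
The maximum is 6; one witness is 0, 3, 5, 9, 9, 14 at positions 3,4,8,9,10,14.

6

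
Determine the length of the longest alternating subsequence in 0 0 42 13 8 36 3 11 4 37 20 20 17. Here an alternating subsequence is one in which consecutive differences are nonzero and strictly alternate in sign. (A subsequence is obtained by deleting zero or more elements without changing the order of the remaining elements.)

9

Track the best alternating length ending on an up-step vs a down-step at each position: up/down = 1/1, 1/1, 2/1, 2/3, 2/3, 4/3, 2/5, 6/5, 6/7, 8/3, 8/9, 8/9, 8/9.
The maximum over both is 9; one such subsequence is 0, 42, 13, 36, 3, 11, 4, 37, 20.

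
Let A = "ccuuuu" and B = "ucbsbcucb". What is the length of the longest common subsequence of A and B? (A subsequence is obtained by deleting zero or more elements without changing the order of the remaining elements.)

A longest common subsequence is ccu (length 3); the LCS DP confirms no longer common subsequence exists.

3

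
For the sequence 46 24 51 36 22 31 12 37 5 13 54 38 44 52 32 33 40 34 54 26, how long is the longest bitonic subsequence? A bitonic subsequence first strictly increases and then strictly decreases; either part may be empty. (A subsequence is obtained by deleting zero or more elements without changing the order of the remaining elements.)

9

One longest bitonic subsequence is 24, 36, 37, 38, 44, 52, 40, 34, 26 (positions 2,4,8,12,13,14,17,18,20): it rises to 52 then falls. Length 9 is optimal.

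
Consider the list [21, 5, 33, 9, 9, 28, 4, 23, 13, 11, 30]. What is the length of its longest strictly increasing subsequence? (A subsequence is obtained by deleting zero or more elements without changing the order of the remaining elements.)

One longest increasing subsequence is 5, 9, 28, 30 (positions 2,4,6,11), of length 4; no longer one exists.

4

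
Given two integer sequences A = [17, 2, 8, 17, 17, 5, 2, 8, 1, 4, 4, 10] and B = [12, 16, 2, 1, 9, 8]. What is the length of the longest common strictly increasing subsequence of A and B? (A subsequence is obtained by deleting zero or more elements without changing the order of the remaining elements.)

2

For each value that appears in both, track the longest common increasing run ending there.
The best achievable length is 2; one witness is 2, 8 (A-positions 2,3, B-positions 3,6).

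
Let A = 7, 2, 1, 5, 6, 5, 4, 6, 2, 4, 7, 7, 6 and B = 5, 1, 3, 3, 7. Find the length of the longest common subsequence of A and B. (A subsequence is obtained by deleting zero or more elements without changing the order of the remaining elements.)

2

A longest common subsequence is 1, 7 (length 2); the LCS DP confirms no longer common subsequence exists.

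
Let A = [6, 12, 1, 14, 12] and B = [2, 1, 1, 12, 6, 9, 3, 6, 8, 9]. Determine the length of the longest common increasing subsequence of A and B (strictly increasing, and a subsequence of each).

For each value that appears in both, track the longest common increasing run ending there.
The best achievable length is 2; one witness is 1, 12 (A-positions 3,5, B-positions 2,4).

2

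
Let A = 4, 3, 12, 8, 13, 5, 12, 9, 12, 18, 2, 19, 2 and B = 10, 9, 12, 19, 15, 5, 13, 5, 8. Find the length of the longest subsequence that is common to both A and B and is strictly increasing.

3

A longest common strictly increasing subsequence is 9, 12, 19 (length 3); it appears in order in both A and B, and no longer such subsequence exists.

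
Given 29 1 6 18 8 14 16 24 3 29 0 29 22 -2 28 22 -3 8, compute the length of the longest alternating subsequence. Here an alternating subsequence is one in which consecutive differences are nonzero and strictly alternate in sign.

13

Track the best alternating length ending on an up-step vs a down-step at each position: up/down = 1/1, 1/2, 3/2, 3/2, 3/4, 5/4, 5/4, 5/2, 3/6, 7/1, 1/8, 9/1, 9/10, 1/10, 11/10, 11/12, 1/12, 13/12.
The maximum over both is 13; one such subsequence is 29, 1, 18, 8, 14, 3, 29, 0, 29, 22, 28, -3, 8.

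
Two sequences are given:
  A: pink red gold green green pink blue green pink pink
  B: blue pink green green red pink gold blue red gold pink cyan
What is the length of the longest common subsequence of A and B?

A longest common subsequence is pink, green, green, pink, blue, pink (length 6); the LCS DP confirms no longer common subsequence exists.

6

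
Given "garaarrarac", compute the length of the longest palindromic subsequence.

8

One longest palindromic subsequence is ararrara (positions 2,3,4,6,7,8,9,10); it reads the same forward and backward, and the interval DP gives dp[1][11] = 8.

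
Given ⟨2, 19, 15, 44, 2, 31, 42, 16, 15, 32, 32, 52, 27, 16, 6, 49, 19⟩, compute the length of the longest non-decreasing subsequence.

Let dp[i] be the longest non-decreasing subsequence ending at position i. Then dp = [1, 2, 2, 3, 2, 3, 4, 3, 3, 4, 5, 6, 4, 4, 3, 6, 5].
The maximum is 6; one witness is 2, 19, 31, 32, 32, 52 at positions 1,2,6,10,11,12.

6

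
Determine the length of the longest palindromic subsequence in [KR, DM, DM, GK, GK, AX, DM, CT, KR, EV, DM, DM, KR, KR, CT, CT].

One longest palindromic subsequence is KR DM DM GK GK DM DM KR (positions 1,2,3,4,5,11,12,14); it reads the same forward and backward, and the interval DP gives dp[1][16] = 8.

8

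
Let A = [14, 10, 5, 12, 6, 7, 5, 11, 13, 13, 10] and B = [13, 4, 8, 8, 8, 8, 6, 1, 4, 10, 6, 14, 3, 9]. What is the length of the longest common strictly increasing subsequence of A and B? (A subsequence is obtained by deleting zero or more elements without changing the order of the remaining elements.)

A longest common strictly increasing subsequence is 6, 10 (length 2); it appears in order in both A and B, and no longer such subsequence exists.

2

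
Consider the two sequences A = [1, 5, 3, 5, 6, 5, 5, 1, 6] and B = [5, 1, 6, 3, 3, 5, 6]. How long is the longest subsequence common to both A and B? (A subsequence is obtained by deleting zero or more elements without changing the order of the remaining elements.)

4

A longest common subsequence is 1, 3, 5, 6 (length 4); the LCS DP confirms no longer common subsequence exists.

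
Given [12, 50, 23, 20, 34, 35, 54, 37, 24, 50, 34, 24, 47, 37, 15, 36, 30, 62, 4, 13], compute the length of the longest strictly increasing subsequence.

Scanning left to right, the best length ending at each element is: 12→1, 50→2, 23→2, 20→2, 34→3, 35→4, 54→5, 37→5, 24→3, 50→6, 34→4, 24→3, 47→6, 37→5, 15→2, 36→5, 30→4, 62→7, 4→1, 13→2.
So the longest increasing subsequence has length 7, e.g. 12, 23, 34, 35, 37, 50, 62.

7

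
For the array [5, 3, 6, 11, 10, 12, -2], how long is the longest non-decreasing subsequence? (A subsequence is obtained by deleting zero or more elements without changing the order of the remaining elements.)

Let dp[i] be the longest non-decreasing subsequence ending at position i. Then dp = [1, 1, 2, 3, 3, 4, 1].
The maximum is 4; one witness is 5, 6, 11, 12 at positions 1,3,4,6.

4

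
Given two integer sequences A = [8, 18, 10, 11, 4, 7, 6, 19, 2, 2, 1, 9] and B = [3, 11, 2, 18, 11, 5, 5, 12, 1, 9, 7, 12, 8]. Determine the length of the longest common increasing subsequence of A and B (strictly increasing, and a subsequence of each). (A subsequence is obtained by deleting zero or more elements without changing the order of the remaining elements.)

2

For each value that appears in both, track the longest common increasing run ending there.
The best achievable length is 2; one witness is 2, 9 (A-positions 9,12, B-positions 3,10).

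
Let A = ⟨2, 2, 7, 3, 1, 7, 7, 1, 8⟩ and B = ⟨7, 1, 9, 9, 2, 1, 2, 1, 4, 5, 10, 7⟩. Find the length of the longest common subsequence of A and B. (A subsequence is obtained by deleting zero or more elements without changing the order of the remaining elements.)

A longest common subsequence is 2, 2, 1, 7 (length 4); the LCS DP confirms no longer common subsequence exists.

4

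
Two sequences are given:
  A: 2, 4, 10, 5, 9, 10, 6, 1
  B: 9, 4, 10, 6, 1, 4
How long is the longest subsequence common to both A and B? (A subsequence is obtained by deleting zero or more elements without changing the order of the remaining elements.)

4

Backtracking the LCS table gives one alignment: 4 (A2,B2) → 10 (A6,B3) → 6 (A7,B4) → 1 (A8,B5).
So the longest common subsequence has length 4.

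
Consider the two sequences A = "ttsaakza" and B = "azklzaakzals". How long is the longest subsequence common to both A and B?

5

Backtracking the LCS table gives one alignment: a (A4,B6) → a (A5,B7) → k (A6,B8) → z (A7,B9) → a (A8,B10).
So the longest common subsequence has length 5.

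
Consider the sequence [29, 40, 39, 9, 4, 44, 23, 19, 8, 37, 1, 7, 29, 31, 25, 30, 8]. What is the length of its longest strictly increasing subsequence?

4

Scanning left to right, the best length ending at each element is: 29→1, 40→2, 39→2, 9→1, 4→1, 44→3, 23→2, 19→2, 8→2, 37→3, 1→1, 7→2, 29→3, 31→4, 25→3, 30→4, 8→3.
So the longest increasing subsequence has length 4, e.g. 9, 23, 29, 31.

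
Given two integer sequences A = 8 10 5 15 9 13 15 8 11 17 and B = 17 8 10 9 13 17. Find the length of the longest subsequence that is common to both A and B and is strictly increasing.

4

For each value that appears in both, track the longest common increasing run ending there.
The best achievable length is 4; one witness is 8, 10, 13, 17 (A-positions 1,2,6,10, B-positions 2,3,5,6).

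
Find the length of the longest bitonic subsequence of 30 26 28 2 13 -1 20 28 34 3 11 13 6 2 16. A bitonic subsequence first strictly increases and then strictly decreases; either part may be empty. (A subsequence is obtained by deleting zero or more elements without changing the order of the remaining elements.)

One longest bitonic subsequence is 2, 13, 20, 28, 34, 13, 6, 2 (positions 4,5,7,8,9,12,13,14): it rises to 34 then falls. Length 8 is optimal.

8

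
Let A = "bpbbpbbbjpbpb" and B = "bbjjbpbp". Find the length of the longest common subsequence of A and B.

6

A longest common subsequence is bbbpbp (length 6); the LCS DP confirms no longer common subsequence exists.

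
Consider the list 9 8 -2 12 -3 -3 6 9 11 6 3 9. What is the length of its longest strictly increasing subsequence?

4

Scanning left to right, the best length ending at each element is: 9→1, 8→1, -2→1, 12→2, -3→1, -3→1, 6→2, 9→3, 11→4, 6→2, 3→2, 9→3.
So the longest increasing subsequence has length 4, e.g. -2, 6, 9, 11.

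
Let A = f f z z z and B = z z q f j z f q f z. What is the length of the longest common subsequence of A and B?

A longest common subsequence is ffz (length 3); the LCS DP confirms no longer common subsequence exists.

3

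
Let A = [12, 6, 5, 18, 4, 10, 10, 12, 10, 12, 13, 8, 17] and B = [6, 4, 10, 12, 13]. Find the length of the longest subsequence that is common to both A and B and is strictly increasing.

For each value that appears in both, track the longest common increasing run ending there.
The best achievable length is 4; one witness is 6, 10, 12, 13 (A-positions 2,6,8,11, B-positions 1,3,4,5).

4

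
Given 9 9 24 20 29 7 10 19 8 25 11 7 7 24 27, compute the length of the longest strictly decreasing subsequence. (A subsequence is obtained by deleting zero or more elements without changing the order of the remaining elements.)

5

One longest decreasing subsequence is 24, 20, 10, 8, 7 (positions 3,4,7,9,12), of length 5; no longer one exists.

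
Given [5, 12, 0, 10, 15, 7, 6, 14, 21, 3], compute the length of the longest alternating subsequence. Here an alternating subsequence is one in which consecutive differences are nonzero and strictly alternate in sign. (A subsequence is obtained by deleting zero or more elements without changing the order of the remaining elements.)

7

Track the best alternating length ending on an up-step vs a down-step at each position: up/down = 1/1, 2/1, 1/3, 4/3, 4/1, 4/5, 4/5, 6/5, 6/1, 4/7.
The maximum over both is 7; one such subsequence is 5, 12, 0, 10, 7, 14, 3.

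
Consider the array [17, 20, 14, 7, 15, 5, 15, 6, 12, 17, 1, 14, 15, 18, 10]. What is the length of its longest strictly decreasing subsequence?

One longest decreasing subsequence is 17, 14, 7, 5, 1 (positions 1,3,4,6,11), of length 5; no longer one exists.

5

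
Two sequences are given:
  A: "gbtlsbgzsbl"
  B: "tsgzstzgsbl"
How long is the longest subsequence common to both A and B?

7

A longest common subsequence is tsgzsbl (length 7); the LCS DP confirms no longer common subsequence exists.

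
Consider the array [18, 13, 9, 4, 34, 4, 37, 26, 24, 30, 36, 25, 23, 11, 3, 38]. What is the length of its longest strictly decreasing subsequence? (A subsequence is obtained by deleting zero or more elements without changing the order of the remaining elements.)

Scanning left to right, the best length ending at each element is: 18→1, 13→2, 9→3, 4→4, 34→1, 4→4, 37→1, 26→2, 24→3, 30→2, 36→2, 25→3, 23→4, 11→5, 3→6, 38→1.
So the longest decreasing subsequence has length 6, e.g. 34, 26, 24, 23, 11, 3.

6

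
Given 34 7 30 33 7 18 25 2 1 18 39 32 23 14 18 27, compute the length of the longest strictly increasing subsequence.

4

Let dp[i] be the longest increasing subsequence ending at position i. Then dp = [1, 1, 2, 3, 1, 2, 3, 1, 1, 2, 4, 4, 3, 2, 3, 4].
The maximum is 4; one witness is 7, 30, 33, 39 at positions 2,3,4,11.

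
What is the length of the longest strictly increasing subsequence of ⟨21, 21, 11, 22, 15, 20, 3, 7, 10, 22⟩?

4

One longest increasing subsequence is 11, 15, 20, 22 (positions 3,5,6,10), of length 4; no longer one exists.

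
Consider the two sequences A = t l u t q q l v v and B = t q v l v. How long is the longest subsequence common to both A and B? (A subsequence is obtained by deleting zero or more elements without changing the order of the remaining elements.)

4

Backtracking the LCS table gives one alignment: t (A4,B1) → q (A5,B2) → l (A7,B4) → v (A9,B5).
So the longest common subsequence has length 4.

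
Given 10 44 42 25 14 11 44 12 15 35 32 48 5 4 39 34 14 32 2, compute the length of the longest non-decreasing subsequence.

6

Let dp[i] be the longest non-decreasing subsequence ending at position i. Then dp = [1, 2, 2, 2, 2, 2, 3, 3, 4, 5, 5, 6, 1, 1, 6, 6, 4, 6, 1].
The maximum is 6; one witness is 10, 11, 12, 15, 35, 48 at positions 1,6,8,9,10,12.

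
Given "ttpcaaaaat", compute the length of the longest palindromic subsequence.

7

One longest palindromic subsequence is taaaaat (positions 1,5,6,7,8,9,10); it reads the same forward and backward, and the interval DP gives dp[1][10] = 7.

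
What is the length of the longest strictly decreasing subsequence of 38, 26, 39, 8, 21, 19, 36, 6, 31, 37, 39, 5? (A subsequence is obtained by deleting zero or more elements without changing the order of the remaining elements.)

Let dp[i] be the longest decreasing subsequence ending at position i. Then dp = [1, 2, 1, 3, 3, 4, 2, 5, 3, 2, 1, 6].
The maximum is 6; one witness is 38, 26, 21, 19, 6, 5 at positions 1,2,5,6,8,12.

6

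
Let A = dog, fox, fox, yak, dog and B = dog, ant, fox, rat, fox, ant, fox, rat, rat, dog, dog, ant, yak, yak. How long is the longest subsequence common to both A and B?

4

Backtracking the LCS table gives one alignment: dog (A1,B1) → fox (A2,B5) → fox (A3,B7) → yak (A4,B14).
So the longest common subsequence has length 4.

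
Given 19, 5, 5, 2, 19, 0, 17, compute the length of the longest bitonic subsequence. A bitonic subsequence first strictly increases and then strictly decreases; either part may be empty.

Let inc[i] be the LIS ending at i and dec[i] the longest strictly decreasing subsequence starting at i. inc = [1, 1, 1, 1, 2, 1, 2], dec = [4, 3, 3, 2, 2, 1, 1].
max_i inc[i]+dec[i]−1 = 4, with one witness 19, 5, 2, 0.

4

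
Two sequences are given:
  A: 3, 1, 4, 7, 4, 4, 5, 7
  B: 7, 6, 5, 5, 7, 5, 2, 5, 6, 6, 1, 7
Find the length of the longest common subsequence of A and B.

A longest common subsequence is 7, 5, 7 (length 3); the LCS DP confirms no longer common subsequence exists.

3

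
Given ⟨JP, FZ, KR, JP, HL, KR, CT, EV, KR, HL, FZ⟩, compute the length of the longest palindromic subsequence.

7

Using dp[i][j] = 2 + dp[i+1][j−1] if the ends match, else max(dp[i+1][j], dp[i][j−1]):
dp[1][11] = 7. A witness is FZ HL KR EV KR HL FZ at positions 2,5,6,8,9,10,11.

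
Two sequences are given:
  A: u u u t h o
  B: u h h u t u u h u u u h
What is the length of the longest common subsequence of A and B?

4

Backtracking the LCS table gives one alignment: u (A1,B9) → u (A2,B10) → u (A3,B11) → h (A5,B12).
So the longest common subsequence has length 4.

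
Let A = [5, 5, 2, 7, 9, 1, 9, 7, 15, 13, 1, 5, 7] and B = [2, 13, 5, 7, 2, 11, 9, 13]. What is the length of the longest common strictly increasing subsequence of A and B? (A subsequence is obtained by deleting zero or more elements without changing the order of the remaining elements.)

For each value that appears in both, track the longest common increasing run ending there.
The best achievable length is 4; one witness is 2, 7, 9, 13 (A-positions 3,4,5,10, B-positions 1,4,7,8).

4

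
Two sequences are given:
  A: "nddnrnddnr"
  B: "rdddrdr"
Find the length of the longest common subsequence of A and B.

5

A longest common subsequence is ddrdr (length 5); the LCS DP confirms no longer common subsequence exists.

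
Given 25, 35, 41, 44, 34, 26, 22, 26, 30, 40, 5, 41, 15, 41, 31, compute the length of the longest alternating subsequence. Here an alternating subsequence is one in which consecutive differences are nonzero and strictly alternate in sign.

Track the best alternating length ending on an up-step vs a down-step at each position: up/down = 1/1, 2/1, 2/1, 2/1, 2/3, 2/3, 1/3, 4/3, 4/3, 4/3, 1/5, 6/3, 6/7, 8/3, 8/9.
The maximum over both is 9; one such subsequence is 25, 35, 22, 26, 5, 41, 15, 41, 31.

9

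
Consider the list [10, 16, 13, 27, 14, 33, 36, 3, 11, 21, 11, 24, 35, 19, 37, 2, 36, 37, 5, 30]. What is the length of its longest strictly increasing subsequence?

8

Let dp[i] be the longest increasing subsequence ending at position i. Then dp = [1, 2, 2, 3, 3, 4, 5, 1, 2, 4, 2, 5, 6, 4, 7, 1, 7, 8, 2, 6].
The maximum is 8; one witness is 10, 13, 14, 21, 24, 35, 36, 37 at positions 1,3,5,10,12,13,17,18.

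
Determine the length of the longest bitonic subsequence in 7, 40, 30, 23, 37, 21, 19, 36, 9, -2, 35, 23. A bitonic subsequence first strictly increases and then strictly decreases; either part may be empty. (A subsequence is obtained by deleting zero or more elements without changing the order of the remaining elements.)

Let inc[i] be the LIS ending at i and dec[i] the longest strictly decreasing subsequence starting at i. inc = [1, 2, 2, 2, 3, 2, 2, 3, 2, 1, 3, 3], dec = [2, 7, 6, 5, 5, 4, 3, 3, 2, 1, 2, 1].
max_i inc[i]+dec[i]−1 = 8, with one witness 7, 40, 30, 23, 21, 19, 9, -2.

8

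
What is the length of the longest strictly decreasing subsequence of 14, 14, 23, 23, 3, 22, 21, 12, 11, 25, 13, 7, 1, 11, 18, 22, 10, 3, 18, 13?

Let dp[i] be the longest decreasing subsequence ending at position i. Then dp = [1, 1, 1, 1, 2, 2, 3, 4, 5, 1, 4, 6, 7, 5, 4, 2, 6, 7, 4, 5].
The maximum is 7; one witness is 23, 22, 21, 12, 11, 7, 1 at positions 3,6,7,8,9,12,13.

7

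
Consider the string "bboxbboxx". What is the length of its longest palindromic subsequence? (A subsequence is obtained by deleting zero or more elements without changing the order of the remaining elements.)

One longest palindromic subsequence is bbxbb (positions 1,2,4,5,6); it reads the same forward and backward, and the interval DP gives dp[1][9] = 5.

5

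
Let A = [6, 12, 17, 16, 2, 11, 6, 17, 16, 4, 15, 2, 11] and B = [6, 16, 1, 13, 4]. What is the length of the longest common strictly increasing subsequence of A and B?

2

For each value that appears in both, track the longest common increasing run ending there.
The best achievable length is 2; one witness is 6, 16 (A-positions 1,4, B-positions 1,2).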